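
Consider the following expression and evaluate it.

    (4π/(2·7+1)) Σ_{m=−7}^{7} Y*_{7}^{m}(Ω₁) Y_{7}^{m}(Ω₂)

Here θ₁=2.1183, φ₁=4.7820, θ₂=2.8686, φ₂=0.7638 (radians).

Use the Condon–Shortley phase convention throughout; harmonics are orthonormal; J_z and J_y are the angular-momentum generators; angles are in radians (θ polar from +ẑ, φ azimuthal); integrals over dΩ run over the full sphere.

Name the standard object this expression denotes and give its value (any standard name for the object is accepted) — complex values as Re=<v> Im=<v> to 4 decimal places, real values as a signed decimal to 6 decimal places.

This sum is the spherical-harmonic addition theorem: it equals the Legendre polynomial P_l(cos γ) of the angle γ between the two directions.
Term-by-term m-sum for l=7 (normalisation 4π/15 = 0.837758):
  [-7]  conj(Y_{7,-7})(Ω₁) = (-0.077454, 0.146168) ; Y_{7,-7}(Ω₂) = (0.000031, 0.000042) ; Δ = (-0.000008, 0.000001)
  [-6]  conj(Y_{7,-6})(Ω₁) = (0.344921, 0.153068) ; Y_{7,-6}(Ω₂) = (0.000089, -0.000686) ; Δ = (0.000136, -0.000223)
  [-5]  conj(Y_{7,-5})(Ω₁) = (0.143267, -0.394865) ; Y_{7,-5}(Ω₂) = (-0.004503, 0.003622) ; Δ = (0.000785, 0.002297)
  [-4]  conj(Y_{7,-4})(Ω₁) = (-0.102044, -0.029171) ; Y_{7,-4}(Ω₂) = (0.033687, 0.002918) ; Δ = (-0.003352, -0.001280)
  [-3]  conj(Y_{7,-3})(Ω₁) = (0.062592, -0.295353) ; Y_{7,-3}(Ω₂) = (-0.092658, -0.105516) ; Δ = (-0.036964, 0.020762)
  [-2]  conj(Y_{7,-2})(Ω₁) = (-0.253274, -0.035491) ; Y_{7,-2}(Ω₂) = (-0.017008, 0.393492) ; Δ = (0.018273, -0.099057)
  [-1]  conj(Y_{7,-1})(Ω₁) = (0.014303, -0.205144) ; Y_{7,-1}(Ω₂) = (0.455428, -0.436168) ; Δ = (-0.082963, -0.099667)
  [+0]  conj(Y_{7,0})(Ω₁) = (-0.284647, -0.000000) ; Y_{7,0}(Ω₂) = (-0.215186, 0.000000) ; Δ = (0.061252, 0.000000)
  [+1]  conj(Y_{7,1})(Ω₁) = (-0.014303, -0.205144) ; Y_{7,1}(Ω₂) = (-0.455428, -0.436168) ; Δ = (-0.082963, 0.099667)
  [+2]  conj(Y_{7,2})(Ω₁) = (-0.253274, 0.035491) ; Y_{7,2}(Ω₂) = (-0.017008, -0.393492) ; Δ = (0.018273, 0.099057)
  [+3]  conj(Y_{7,3})(Ω₁) = (-0.062592, -0.295353) ; Y_{7,3}(Ω₂) = (0.092658, -0.105516) ; Δ = (-0.036964, -0.020762)
  [+4]  conj(Y_{7,4})(Ω₁) = (-0.102044, 0.029171) ; Y_{7,4}(Ω₂) = (0.033687, -0.002918) ; Δ = (-0.003352, 0.001280)
  [+5]  conj(Y_{7,5})(Ω₁) = (-0.143267, -0.394865) ; Y_{7,5}(Ω₂) = (0.004503, 0.003622) ; Δ = (0.000785, -0.002297)
  [+6]  conj(Y_{7,6})(Ω₁) = (0.344921, -0.153068) ; Y_{7,6}(Ω₂) = (0.000089, 0.000686) ; Δ = (0.000136, 0.000223)
  [+7]  conj(Y_{7,7})(Ω₁) = (0.077454, 0.146168) ; Y_{7,7}(Ω₂) = (-0.000031, 0.000042) ; Δ = (-0.000008, -0.000001)
Total Σ_m = (-0.146936, 0.000000). Multiply by 0.837758: (-0.123097, 0.000000). P_7(cos γ) = -0.123097

Legendre polynomial (addition theorem), -0.123097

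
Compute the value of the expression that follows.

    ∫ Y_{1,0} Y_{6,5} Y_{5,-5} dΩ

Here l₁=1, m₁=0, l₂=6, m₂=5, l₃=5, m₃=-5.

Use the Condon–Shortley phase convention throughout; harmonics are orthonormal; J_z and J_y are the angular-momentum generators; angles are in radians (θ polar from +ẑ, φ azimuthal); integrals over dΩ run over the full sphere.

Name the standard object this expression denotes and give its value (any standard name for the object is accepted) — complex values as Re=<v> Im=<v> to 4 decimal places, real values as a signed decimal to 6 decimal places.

Gaunt coefficient, -0.135514

This is a Gaunt coefficient — the integral of a triple product of spherical harmonics over the sphere.
Checks pass: Σm=0; 12 even; l₃=5∈[5,7].
(2·1+1)(2·6+1)(2·5+1) = 429
Δ: 2! 0! 10! / 13! → 1/858
sum: t=1:−1/14400 = -1/14400
3j²(1 6 5; 0 0 0) = Δ·Π!·Σ² = 6/143  (sign +1)
sum: t=1:−1/3628800 = -1/3628800
3j²(1 6 5; 0 5 -5) = Δ·Π!·Σ² = 1/78  (sign -1)
combine: 4πI² = 429·6/143·1/78 = 3/13
take √, sign -1: I = -0.13551395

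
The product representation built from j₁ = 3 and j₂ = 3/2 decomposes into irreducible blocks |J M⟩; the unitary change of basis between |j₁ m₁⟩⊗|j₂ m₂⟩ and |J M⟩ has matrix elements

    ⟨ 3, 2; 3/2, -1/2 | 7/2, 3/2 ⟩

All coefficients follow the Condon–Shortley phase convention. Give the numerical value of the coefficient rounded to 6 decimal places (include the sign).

j₁+j₂−J=1  J+j₁−j₂=5  J−j₁+j₂=2  j₁+j₂+J+1=9
(j₁±m₁, j₂±m₂, J±M) = (5,1,1,2,5,2)
P² = 6400/21
sum k=0..1:
  [0] +1/24 = 1/24
  [1] −1/240 = -1/240
S = 3/80
C² = P²·S² = 3/7 ; C = +0.654654

+0.654654  (= +√(3/7))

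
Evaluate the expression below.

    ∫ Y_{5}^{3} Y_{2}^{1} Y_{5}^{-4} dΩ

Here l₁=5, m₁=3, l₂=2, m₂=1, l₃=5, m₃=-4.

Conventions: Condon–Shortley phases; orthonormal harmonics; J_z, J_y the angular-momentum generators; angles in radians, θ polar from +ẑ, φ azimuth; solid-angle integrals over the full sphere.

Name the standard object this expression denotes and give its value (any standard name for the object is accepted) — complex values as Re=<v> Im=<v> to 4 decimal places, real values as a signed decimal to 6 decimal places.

This is a Gaunt coefficient — the integral of a triple product of spherical harmonics over the sphere.
Rules hold: Σm=0, L=12 even, 3≤5≤7.
N = 11·5·11 = 605
Δ = 2!·8!·2!/13! = 1/38610
Racah Σ t=0..2: t=0:+1/2880 t=1:−1/576 t=2:+1/2880 = -1/960
⇒ 3j(5 2 5; 0 0 0)² = 10/429, sgn +1
Racah Σ t=1..2: t=1:−1/10080 t=2:+1/80640 = -1/11520
⇒ 3j(5 2 5; 3 1 -4)² = 49/1430, sgn +1
4πI² = N·(3j₀)²·(3jₘ)² = 245/507
I = +1·√(0.483235/4π) = 0.19609844

Gaunt coefficient, +0.196098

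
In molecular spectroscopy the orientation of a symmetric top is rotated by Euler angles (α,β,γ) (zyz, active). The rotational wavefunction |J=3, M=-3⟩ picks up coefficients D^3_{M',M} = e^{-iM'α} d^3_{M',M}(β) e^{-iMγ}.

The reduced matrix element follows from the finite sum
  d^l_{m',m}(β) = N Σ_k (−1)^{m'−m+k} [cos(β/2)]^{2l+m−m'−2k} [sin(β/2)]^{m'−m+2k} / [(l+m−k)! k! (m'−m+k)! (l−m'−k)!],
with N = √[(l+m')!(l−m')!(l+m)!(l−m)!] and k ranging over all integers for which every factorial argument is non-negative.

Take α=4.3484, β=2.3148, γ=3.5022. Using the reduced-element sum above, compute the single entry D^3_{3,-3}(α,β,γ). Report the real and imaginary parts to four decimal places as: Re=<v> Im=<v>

First d^3_{3,-3}(β=2.3148), then the phase factors e^{-i(3)α} and e^{-i(-3)γ}:
With c≡cos(β/2)=0.401722 and s≡sin(β/2)=0.915762, N=[720·1·1·720]^{1/2}=720.000000
The bounds max(0,m−m')=0 and min(l+m,l−m')=0 give 1 term
  k=0: (−1)^6·720.0000/(720)·0.4017^0·0.9158^6 = +0.589787
d^3_{3,-3}(2.3148) = +0.589787
Phases: e^{-i·(3)·4.3484}=+0.887535-0.460741i, e^{-i·(-3)·3.5022}=-0.469721-0.882815i ⇒ D=-0.485773-0.334474i

Re=-0.4858 Im=-0.3345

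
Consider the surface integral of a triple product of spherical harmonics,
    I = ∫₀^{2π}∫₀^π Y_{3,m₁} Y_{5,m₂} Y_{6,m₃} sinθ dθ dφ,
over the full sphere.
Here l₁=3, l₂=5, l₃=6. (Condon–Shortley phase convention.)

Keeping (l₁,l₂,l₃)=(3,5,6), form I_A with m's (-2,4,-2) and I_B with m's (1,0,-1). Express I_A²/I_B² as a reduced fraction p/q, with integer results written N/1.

l's match ⇒ only the (l;m) 3-j factors differ between A and B.
A: triangle coeff Δ(3,5,6) = 1/675675; Σ_t [1,2]: t=1:−1/967680 t=2:+1/60480 = 1/64512; (3j)²=15/1001 [(3 5 6; -2 4 -2)], sign=+1
B: triangle coeff Δ(3,5,6) = 1/675675; Σ_t [0,2]: t=0:+1/5760 t=1:−1/3456 t=2:+1/34560 = -1/11520; (3j)²=2/429 [(3 5 6; 1 0 -1)], sign=+1
I_A²/I_B² = (15/1001)/(2/429) = 45/14

45/14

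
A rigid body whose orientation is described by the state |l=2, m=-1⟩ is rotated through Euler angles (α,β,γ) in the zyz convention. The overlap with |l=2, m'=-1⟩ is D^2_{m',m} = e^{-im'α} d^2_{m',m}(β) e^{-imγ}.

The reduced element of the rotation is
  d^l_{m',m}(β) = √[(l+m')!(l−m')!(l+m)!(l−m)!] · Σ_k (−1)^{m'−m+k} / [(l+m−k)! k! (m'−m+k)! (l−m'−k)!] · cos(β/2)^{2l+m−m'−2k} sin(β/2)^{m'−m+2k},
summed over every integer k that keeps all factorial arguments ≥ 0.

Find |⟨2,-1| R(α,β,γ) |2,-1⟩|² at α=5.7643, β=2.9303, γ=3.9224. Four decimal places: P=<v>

D^2_{-1,-1}(5.7643,2.9303,3.9224) = e^{-i·-1·5.7643}·d^2_{-1,-1}(2.9303)·e^{-i·-1·3.9224}. Compute d first:
With c≡cos(β/2)=0.105450 and s≡sin(β/2)=0.994425, N=[1·6·1·6]^{1/2}=6.000000
Admissible k: 0..1 (factorial args all ≥0)
  k=0: (−1)^0·6.0000/(6)·0.1054^4·0.9944^0 = +0.000124
  k=1: (−1)^1·6.0000/(2)·0.1054^2·0.9944^2 = -0.032988
d^2_{-1,-1}(2.9303) = +0.000124 -0.032988 = -0.032864
|D^2_{-1,-1}|² = |d^2_{-1,-1}(β)|² = (-0.032864)² = 0.001080 (the z-rotation phases have unit modulus)

P=0.0011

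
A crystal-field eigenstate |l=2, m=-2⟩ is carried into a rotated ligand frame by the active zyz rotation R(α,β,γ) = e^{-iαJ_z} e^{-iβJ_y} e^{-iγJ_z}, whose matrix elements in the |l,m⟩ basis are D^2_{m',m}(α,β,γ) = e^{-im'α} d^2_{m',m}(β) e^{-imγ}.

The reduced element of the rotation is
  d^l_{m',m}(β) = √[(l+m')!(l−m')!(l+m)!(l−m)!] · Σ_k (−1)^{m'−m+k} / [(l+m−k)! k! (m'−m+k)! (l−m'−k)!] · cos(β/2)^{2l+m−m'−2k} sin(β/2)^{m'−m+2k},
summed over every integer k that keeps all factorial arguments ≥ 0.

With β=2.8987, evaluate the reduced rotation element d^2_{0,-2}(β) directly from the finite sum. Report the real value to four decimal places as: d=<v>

d=0.0354

d^2_{0,-2}(β=2.8987) via the finite sum:
With c≡cos(β/2)=0.121148 and s≡sin(β/2)=0.992634, N=[2·2·1·24]^{1/2}=9.797959
k: max(0,(-2)−(0))=0 … min(2+(-2),2−(0))=0
  k=0: (−1)^2·9.7980/(4)·0.1211^2·0.9926^2 = +0.035423
d^2_{0,-2}(2.8987) = +0.035423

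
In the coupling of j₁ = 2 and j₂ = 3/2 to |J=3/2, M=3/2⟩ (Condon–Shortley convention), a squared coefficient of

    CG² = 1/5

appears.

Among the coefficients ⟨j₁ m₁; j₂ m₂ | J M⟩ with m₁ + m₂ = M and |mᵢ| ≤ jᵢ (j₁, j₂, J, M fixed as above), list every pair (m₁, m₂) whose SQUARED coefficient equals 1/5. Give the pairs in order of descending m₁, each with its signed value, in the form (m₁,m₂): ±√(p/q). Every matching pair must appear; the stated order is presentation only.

(0,3/2): +√(1/5)

Admissible pairs with m₁+m₂ = M = 3/2: (0,3/2), (1,1/2), (2,-1/2)
  (m₁,m₂)=(2,-1/2): CG² = 2/5, CG = +√(2/5)
  (m₁,m₂)=(1,1/2): CG² = 2/5, CG = −√(2/5)
  (m₁,m₂)=(0,3/2): CG² = 1/5, CG = +√(1/5)   ← matches the target
Pairs with CG² = 1/5: (0,3/2): +√(1/5)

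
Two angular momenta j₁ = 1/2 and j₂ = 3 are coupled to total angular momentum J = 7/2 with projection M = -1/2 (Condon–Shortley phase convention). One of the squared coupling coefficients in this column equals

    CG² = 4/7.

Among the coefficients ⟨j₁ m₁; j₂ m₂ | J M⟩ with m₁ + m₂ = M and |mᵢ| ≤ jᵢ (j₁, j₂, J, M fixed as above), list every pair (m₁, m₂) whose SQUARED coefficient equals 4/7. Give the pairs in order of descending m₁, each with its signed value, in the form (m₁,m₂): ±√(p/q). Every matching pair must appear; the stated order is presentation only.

(-1/2,0): +√(4/7)

Admissible pairs with m₁+m₂ = M = -1/2: (-1/2,0), (1/2,-1)
  (m₁,m₂)=(1/2,-1): CG² = 3/7, CG = +√(3/7)
  (m₁,m₂)=(-1/2,0): CG² = 4/7, CG = +√(4/7)   ← matches the target
Pairs with CG² = 4/7: (-1/2,0): +√(4/7)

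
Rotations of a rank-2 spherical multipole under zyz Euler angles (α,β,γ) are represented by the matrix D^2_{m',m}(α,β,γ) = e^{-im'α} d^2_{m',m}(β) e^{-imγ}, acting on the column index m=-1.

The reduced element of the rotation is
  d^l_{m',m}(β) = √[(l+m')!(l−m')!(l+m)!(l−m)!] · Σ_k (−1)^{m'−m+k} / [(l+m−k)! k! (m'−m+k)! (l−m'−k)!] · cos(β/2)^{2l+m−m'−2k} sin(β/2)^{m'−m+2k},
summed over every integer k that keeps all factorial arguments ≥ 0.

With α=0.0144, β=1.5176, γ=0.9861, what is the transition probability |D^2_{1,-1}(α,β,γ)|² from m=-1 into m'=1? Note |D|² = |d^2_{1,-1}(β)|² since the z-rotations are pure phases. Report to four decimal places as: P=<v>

First d^2_{1,-1}(β=1.5176), then the phase factors e^{-i(1)α} and e^{-i(-1)γ}:
With c≡cos(β/2)=0.725662 and s≡sin(β/2)=0.688051, N=[6·1·1·6]^{1/2}=6.000000
Admissible k: 0..1 (factorial args all ≥0)
  k=0: (−1)^2·6.0000/(2)·0.7257^2·0.6881^2 = +0.747880
  k=1: (−1)^3·6.0000/(6)·0.7257^0·0.6881^4 = -0.224121
d^2_{1,-1}(1.5176) = +0.747880 -0.224121 = +0.523758
|D^2_{1,-1}|² = |d^2_{1,-1}(β)|² = (+0.523758)² = 0.274323 (the z-rotation phases have unit modulus)

P=0.2743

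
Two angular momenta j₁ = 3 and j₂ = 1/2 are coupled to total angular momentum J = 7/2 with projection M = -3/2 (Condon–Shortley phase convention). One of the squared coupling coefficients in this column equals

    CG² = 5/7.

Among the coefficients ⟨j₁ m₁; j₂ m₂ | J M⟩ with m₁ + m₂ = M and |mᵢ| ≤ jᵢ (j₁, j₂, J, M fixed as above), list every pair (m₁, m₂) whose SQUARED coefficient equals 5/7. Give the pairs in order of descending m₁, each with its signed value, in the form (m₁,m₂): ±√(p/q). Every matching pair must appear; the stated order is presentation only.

Admissible pairs with m₁+m₂ = M = -3/2: (-2,1/2), (-1,-1/2)
  (m₁,m₂)=(-1,-1/2): CG² = 5/7, CG = +√(5/7)   ← matches the target
  (m₁,m₂)=(-2,1/2): CG² = 2/7, CG = +√(2/7)
Pairs with CG² = 5/7: (-1,-1/2): +√(5/7)

(-1,-1/2): +√(5/7)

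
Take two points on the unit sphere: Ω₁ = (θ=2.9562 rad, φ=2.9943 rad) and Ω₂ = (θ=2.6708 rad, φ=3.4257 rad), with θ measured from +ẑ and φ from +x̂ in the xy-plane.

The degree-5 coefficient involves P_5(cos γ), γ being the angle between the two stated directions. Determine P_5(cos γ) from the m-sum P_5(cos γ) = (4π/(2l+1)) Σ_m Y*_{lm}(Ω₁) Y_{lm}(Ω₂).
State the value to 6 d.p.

Summing Y*_{l m}(θ₁,φ₁)·Y_{l m}(θ₂,φ₂) over m ∈ [−5, 5]; prefactor 4π/(2·5+1) = 1.142397:
  m=-5: Y*=-0.00007 + 0.00007j  Y=-0.00133 + 0.00881j  product -0.00000 - 0.00000j
  m=-4: Y*=-0.00138 + 0.00093j  Y=-0.02330 + 0.05023j  product -0.00001 - 0.00009j
  m=-3: Y*=-0.01507 + 0.00713j  Y=-0.13066 + 0.14943j  product 0.00090 - 0.00318j
  m=-2: Y*=-0.10280 + 0.03119j  Y=-0.36218 + 0.23124j  product 0.03002 - 0.03507j
  m=-1: Y*=-0.41305 + 0.06128j  Y=-0.43622 + 0.12738j  product 0.17237 - 0.07935j
  m=+0: Y*=-0.70921 + 0.00000j  Y=0.08910 + 0.00000j  product -0.06319 + 0.00000j
  m=+1: Y*=0.41305 + 0.06128j  Y=0.43622 + 0.12738j  product 0.17237 + 0.07935j
  m=+2: Y*=-0.10280 - 0.03119j  Y=-0.36218 - 0.23124j  product 0.03002 + 0.03507j
  m=+3: Y*=0.01507 + 0.00713j  Y=0.13066 + 0.14943j  product 0.00090 + 0.00318j
  m=+4: Y*=-0.00138 - 0.00093j  Y=-0.02330 - 0.05023j  product -0.00001 + 0.00009j
  m=+5: Y*=0.00007 + 0.00007j  Y=0.00133 + 0.00881j  product -0.00000 + 0.00000j
Σ over m = 0.34337 - 0.00000j; ×(4π/11) → 0.39227 - 0.00000j. Real part: 0.392266

0.392266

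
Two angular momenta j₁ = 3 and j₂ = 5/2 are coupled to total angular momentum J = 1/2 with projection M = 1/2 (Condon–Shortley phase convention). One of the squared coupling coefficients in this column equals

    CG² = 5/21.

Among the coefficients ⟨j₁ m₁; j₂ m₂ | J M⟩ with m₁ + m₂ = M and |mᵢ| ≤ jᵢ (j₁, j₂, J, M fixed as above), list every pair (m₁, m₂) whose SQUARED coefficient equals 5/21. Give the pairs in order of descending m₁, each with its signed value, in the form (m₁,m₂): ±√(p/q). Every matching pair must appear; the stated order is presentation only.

(2,-3/2): −√(5/21)

Admissible pairs with m₁+m₂ = M = 1/2: (-2,5/2), (-1,3/2), (0,1/2), (1,-1/2), (2,-3/2), (3,-5/2)
  (m₁,m₂)=(3,-5/2): CG² = 2/7, CG = +√(2/7)
  (m₁,m₂)=(2,-3/2): CG² = 5/21, CG = −√(5/21)   ← matches the target
  (m₁,m₂)=(1,-1/2): CG² = 4/21, CG = +√(4/21)
  (m₁,m₂)=(0,1/2): CG² = 1/7, CG = −√(1/7)
  (m₁,m₂)=(-1,3/2): CG² = 2/21, CG = +√(2/21)
  (m₁,m₂)=(-2,5/2): CG² = 1/21, CG = −√(1/21)
Pairs with CG² = 5/21: (2,-3/2): −√(5/21)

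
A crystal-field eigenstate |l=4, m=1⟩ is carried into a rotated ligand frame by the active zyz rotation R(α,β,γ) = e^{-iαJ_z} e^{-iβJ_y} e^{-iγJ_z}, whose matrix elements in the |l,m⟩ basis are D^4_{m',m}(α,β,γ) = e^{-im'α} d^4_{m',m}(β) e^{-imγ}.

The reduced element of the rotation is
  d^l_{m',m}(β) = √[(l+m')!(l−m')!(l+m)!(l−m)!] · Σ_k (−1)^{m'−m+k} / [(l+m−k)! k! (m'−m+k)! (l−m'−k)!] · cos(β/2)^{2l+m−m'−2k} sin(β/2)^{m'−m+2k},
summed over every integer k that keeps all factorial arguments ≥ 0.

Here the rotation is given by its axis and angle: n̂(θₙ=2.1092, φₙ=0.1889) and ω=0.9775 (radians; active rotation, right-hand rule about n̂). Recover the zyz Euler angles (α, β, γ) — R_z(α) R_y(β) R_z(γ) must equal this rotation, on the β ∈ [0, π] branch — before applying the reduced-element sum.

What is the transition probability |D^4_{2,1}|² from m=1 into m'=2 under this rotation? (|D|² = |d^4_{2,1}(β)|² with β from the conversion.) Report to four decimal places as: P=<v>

P=0.0204

Axis–angle → zyz. n̂ = (sinθₙcosφₙ, sinθₙsinφₙ, cosθₙ) = (+0.843256, +0.161213, -0.512766), ω = 0.9775.
R = I cosω + sinω [n̂]ₓ + (1−cosω) n̂n̂ᵀ gives
  R = [+0.872615, +0.485074, -0.056981; -0.365197, +0.570556, -0.735593; -0.324306, +0.662699, +0.675023]
β = atan2(√(R₁₃²+R₂₃²), R₃₃) = 0.829800; α = atan2(R₂₃, R₁₃) mod 2π = 4.635080; γ = atan2(R₃₂, −R₃₁) mod 2π = 1.115688
D^4_{2,1}(4.6351,0.8298,1.1157) = e^{-i·2·4.6351}·d^4_{2,1}(0.8298)·e^{-i·1·1.1157}. Compute d first:
c=cos(0.829800/2)=0.915157, s=sin(0.829800/2)=0.403098; N=√[720·2·120·6]=1018.233765
k: max(0,(1)−(2))=0 … min(4+(1),4−(2))=2
  k=0: (−1)^1·1018.2338/(240)·0.9152^7·0.4031^1 = -0.919423
  k=1: (−1)^2·1018.2338/(48)·0.9152^5·0.4031^3 = +0.891901
  k=2: (−1)^3·1018.2338/(72)·0.9152^3·0.4031^5 = -0.115360
d^4_{2,1}(0.8298) = -0.919423 +0.891901 -0.115360 = -0.142882
|D^4_{2,1}|² = |d^4_{2,1}(β)|² = (-0.142882)² = 0.020415 (the z-rotation phases have unit modulus)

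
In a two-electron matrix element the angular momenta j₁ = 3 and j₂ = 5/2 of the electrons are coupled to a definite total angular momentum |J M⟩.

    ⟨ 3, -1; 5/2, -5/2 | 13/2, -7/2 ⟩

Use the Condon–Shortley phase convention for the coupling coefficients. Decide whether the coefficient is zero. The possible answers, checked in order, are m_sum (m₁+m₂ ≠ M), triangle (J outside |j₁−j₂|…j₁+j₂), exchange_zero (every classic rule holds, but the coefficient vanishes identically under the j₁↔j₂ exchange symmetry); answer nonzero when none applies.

triangle

m-sum: m₁+m₂ = -1+(-5/2) = -7/2, M = -7/2  ✓
triangle: need |j₁−j₂| ≤ J ≤ j₁+j₂, i.e. J ∈ [1/2, 11/2]; J = 13/2 is outside ✗ ⇒ coefficient is 0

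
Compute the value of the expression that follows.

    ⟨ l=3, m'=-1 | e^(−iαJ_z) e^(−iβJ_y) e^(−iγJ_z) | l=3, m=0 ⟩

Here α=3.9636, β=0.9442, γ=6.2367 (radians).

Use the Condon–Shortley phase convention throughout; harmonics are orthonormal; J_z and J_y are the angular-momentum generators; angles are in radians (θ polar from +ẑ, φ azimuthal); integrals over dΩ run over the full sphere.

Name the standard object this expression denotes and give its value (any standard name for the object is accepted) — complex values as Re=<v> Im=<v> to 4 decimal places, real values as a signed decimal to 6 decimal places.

This is a Wigner D-matrix element — the rotation-matrix element ⟨l m'| R(α,β,γ) |l m⟩ in the angular-momentum basis.
D^3_{-1,0}(3.9636,0.9442,6.2367) = e^{-i·-1·3.9636}·d^3_{-1,0}(0.9442)·e^{-i·0·6.2367}. Compute d first:
With c≡cos(β/2)=0.890615 and s≡sin(β/2)=0.454758, N=[2·24·6·6]^{1/2}=41.569219
The bounds max(0,m−m')=1 and min(l+m,l−m')=3 give 3 terms
  k=1: (−1)^0·41.5692/(12)·0.8906^5·0.4548^1 = +0.882716
  k=2: (−1)^1·41.5692/(4)·0.8906^3·0.4548^3 = -0.690434
  k=3: (−1)^2·41.5692/(12)·0.8906^1·0.4548^5 = +0.060004
d^3_{-1,0}(0.9442) = +0.882716 -0.690434 +0.060004 = +0.252287
Phases: e^{-i·(-1)·3.9636}=-0.680752-0.732514i, e^{-i·(0)·6.2367}=+1.000000+0.000000i ⇒ D=-0.171745-0.184803i

Wigner D-matrix element, Re=-0.1717 Im=-0.1848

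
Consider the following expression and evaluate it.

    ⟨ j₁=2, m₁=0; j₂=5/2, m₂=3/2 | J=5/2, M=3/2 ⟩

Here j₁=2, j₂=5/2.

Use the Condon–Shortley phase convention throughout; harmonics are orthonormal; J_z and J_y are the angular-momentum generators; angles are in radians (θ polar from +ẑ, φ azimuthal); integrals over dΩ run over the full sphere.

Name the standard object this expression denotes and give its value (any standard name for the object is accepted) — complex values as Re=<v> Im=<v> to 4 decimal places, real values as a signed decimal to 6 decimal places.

This is a Clebsch–Gordan (vector-coupling) coefficient.
triangle: 2!×2!×3!/8! = 24/40320
(j±m)!: 2!×2!×4!×1!×4!×1! = 2304
prefactor² = (2J+1)×Δ×N² = 288/35
  k=1: −1/(1!×1!×1!×3!×1!×0!) = -1/6
  k=2: +1/(2!×0!×0!×2!×2!×1!) = 1/8
Σ = -1/24  ⇒  CG² = 288/35×(-1/24)² = 1/70
CG = −√(1/70) = -0.119523

Clebsch–Gordan coefficient, −√(1/70) ≈ -0.119523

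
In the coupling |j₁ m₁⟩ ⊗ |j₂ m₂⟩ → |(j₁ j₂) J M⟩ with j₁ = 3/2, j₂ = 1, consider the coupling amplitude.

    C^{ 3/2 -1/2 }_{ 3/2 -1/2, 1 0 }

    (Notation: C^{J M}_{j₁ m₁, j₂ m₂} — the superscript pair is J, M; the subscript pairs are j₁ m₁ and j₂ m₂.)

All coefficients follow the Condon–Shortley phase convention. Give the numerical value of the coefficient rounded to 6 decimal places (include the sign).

−√(1/15) = -0.258199

j₁+j₂−J=1  J+j₁−j₂=2  J−j₁+j₂=1  j₁+j₂+J+1=5
(j₁±m₁, j₂±m₂, J±M) = (1,2,1,1,1,2)
P² = 4/15
sum k=0..1:
  [0] +1/2 = 1/2
  [1] −1/1 = -1
S = -1/2
C² = P²·S² = 1/15 ; C = -0.258199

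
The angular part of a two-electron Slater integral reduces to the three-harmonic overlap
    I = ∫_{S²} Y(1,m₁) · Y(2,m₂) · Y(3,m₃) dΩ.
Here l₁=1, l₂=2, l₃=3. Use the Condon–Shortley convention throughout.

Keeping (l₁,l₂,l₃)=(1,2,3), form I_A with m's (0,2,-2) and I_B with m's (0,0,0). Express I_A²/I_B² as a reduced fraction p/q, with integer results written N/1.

Shared (l₁,l₂,l₃)=(1,2,3): N and (l;000)² cancel in I_A²/I_B².
A: Δ = 0!·2!·4!/7! = 1/105; Racah Σ t=0..0: t=0:+1/24 = 1/24; ⇒ 3j(1 2 3; 0 2 -2)² = 1/21, sgn -1
B: Δ = 0!·2!·4!/7! = 1/105; Racah Σ t=0..0: t=0:+1/4 = 1/4; ⇒ 3j(1 2 3; 0 0 0)² = 3/35, sgn -1
I_A²/I_B² = (1/21)/(3/35) = 5/9

5/9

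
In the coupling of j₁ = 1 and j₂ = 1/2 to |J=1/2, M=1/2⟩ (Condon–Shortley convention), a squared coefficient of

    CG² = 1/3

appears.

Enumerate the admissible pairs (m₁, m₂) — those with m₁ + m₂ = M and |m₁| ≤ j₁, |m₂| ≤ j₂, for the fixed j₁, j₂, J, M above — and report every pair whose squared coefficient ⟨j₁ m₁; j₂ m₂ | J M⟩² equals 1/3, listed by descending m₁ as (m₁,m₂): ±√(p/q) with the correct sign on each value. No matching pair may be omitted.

(0,1/2): −√(1/3)

Admissible pairs with m₁+m₂ = M = 1/2: (0,1/2), (1,-1/2)
  (m₁,m₂)=(1,-1/2): CG² = 2/3, CG = +√(2/3)
  (m₁,m₂)=(0,1/2): CG² = 1/3, CG = −√(1/3)   ← matches the target
Pairs with CG² = 1/3: (0,1/2): −√(1/3)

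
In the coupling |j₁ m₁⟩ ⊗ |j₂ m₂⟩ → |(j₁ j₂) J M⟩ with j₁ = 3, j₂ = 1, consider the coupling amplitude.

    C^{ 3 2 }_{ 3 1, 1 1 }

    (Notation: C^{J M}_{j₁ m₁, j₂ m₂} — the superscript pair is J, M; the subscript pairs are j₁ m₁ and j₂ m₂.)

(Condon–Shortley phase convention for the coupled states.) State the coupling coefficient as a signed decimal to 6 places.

−√(5/12) ≈ -0.645497

triangle: 1!*5!*1!/8! = 120/40320
(j±m)!: 4!*2!*2!*0!*5!*1! = 11520
prefactor² = (2J+1)*Δ*N² = 240
  k=1: −1/(1!*0!*1!*1!*4!*0!) = -1/24
Σ = -1/24  ⇒  CG² = 240*(-1/24)² = 5/12
CG = −√(5/12) = -0.645497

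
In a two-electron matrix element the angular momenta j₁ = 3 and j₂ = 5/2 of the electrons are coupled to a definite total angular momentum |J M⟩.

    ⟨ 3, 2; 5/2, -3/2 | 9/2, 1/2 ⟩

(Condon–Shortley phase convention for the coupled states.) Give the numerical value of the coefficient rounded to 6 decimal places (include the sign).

j₁+j₂−J=1  J+j₁−j₂=5  J−j₁+j₂=4  j₁+j₂+J+1=11
(j₁±m₁, j₂±m₂, J±M) = (5,1,1,4,5,4)
P² = 460800/77
sum k=0..1:
  [0] +1/144 = 1/144
  [1] −1/2880 = -1/2880
S = 19/2880
C² = P²·S² = 361/1386 ; C = +0.510355

+√(361/1386) = +0.510355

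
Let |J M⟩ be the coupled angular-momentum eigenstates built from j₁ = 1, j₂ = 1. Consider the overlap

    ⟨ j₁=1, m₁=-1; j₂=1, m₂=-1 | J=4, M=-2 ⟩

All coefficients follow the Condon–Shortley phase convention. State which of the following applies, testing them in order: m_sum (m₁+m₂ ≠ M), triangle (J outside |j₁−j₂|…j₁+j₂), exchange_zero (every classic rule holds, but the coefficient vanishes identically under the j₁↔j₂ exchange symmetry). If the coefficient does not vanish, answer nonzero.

triangle

m-sum: m₁+m₂ = -1+(-1) = -2, M = -2  ✓
triangle: need |j₁−j₂| ≤ J ≤ j₁+j₂, i.e. J ∈ [0, 2]; J = 4 is outside ✗ ⇒ coefficient is 0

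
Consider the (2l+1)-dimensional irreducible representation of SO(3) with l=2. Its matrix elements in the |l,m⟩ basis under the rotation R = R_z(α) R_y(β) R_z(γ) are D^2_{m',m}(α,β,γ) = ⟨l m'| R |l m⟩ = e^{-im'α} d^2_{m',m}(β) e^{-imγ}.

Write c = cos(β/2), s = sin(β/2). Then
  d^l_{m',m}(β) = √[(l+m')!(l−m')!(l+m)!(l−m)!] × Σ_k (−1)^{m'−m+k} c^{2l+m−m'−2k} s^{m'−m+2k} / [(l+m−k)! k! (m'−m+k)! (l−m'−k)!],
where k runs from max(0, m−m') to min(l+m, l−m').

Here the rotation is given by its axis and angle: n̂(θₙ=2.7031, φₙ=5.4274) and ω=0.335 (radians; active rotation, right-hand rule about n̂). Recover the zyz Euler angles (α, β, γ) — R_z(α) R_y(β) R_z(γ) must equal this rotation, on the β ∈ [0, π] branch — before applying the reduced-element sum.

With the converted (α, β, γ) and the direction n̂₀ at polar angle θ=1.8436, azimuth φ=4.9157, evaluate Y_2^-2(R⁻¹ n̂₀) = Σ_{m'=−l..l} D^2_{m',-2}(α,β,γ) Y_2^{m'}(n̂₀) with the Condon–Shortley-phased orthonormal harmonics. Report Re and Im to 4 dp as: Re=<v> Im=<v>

Axis–angle → zyz. n̂ = (sinθₙcosφₙ, sinθₙsinφₙ, cosθₙ) = (+0.278362, -0.320591, -0.905393), ω = 0.3350.
R = I cosω + sinω [n̂]ₓ + (1−cosω) n̂n̂ᵀ gives
  R = [+0.948718, +0.292704, -0.119410; -0.302626, +0.950124, -0.075381; +0.091390, +0.107652, +0.989979]
β = atan2(√(R₁₃²+R₂₃²), R₃₃) = 0.141687; α = atan2(R₂₃, R₁₃) mod 2π = 3.704695; γ = atan2(R₃₂, −R₃₁) mod 2π = 2.274673
Need the full column D^2_{m',-2} for m'=−2..2 at α=3.7047, β=0.1417, γ=2.2747.
cos(β/2)=0.997492, sin(β/2)=0.070784
d^2_{-2,-2}: single k=0 term ⇒ +0.990004;  D = +0.812795-0.565219i
d^2_{-1,-2}: single k=0 term ⇒ -0.140506;  D = +0.054723-0.129411i
d^2_{0,-2}: single k=0 term ⇒ +0.012211;  D = -0.001982-0.012050i
d^2_{1,-2}: single k=0 term ⇒ -0.000708;  D = -0.000470-0.000529i
d^2_{2,-2}: single k=0 term ⇒ +0.000025;  D = -0.000024-0.000007i
Y_2^{m'}(θ=1.8436,φ=4.9157) and Σ D·Y over m':
  (+0.8128-0.5652i)·(-0.3290+0.1417i)  (+0.0547-0.1294i)·(-0.0405-0.1963i)  (-0.0020-0.0120i)·(-0.2467+0.0000i)  (-0.0005-0.0005i)·(+0.0405-0.1963i)  (-0.0000-0.0000i)·(-0.3290-0.1417i)
Y_2^-2(R⁻¹ n̂) = -0.214594+0.298674i

Re=-0.2146 Im=0.2987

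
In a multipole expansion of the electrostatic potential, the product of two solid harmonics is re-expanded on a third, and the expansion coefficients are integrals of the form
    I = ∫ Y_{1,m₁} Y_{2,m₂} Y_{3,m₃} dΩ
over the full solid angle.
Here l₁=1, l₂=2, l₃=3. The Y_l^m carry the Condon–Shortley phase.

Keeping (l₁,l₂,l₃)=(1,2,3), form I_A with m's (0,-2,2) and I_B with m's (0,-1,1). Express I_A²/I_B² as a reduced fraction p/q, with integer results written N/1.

5/8

Same 1,2,3: normalisation and zero-m 3j drop out of the ratio.
A: Δ: 0! 2! 4! / 7! → 1/105; sum: t=0:+1/24 = 1/24; 3j²(1 2 3; 0 -2 2) = Δ·Π!·Σ² = 1/21  (sign -1)
B: Δ: 0! 2! 4! / 7! → 1/105; sum: t=0:+1/6 = 1/6; 3j²(1 2 3; 0 -1 1) = Δ·Π!·Σ² = 8/105  (sign +1)
I_A²/I_B² = (1/21)/(8/105) = 5/8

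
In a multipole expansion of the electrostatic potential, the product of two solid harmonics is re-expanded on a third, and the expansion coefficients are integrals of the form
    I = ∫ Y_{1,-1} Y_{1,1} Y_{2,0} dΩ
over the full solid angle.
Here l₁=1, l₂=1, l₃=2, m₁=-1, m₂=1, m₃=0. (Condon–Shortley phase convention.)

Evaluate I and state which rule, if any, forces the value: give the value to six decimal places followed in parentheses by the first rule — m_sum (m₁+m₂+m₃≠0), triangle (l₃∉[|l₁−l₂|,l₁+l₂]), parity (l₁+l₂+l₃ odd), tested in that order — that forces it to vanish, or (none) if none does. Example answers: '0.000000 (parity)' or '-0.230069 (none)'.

Checks pass: Σm=0; 4 even; l₃=2∈[0,2].
(2·1+1)(2·1+1)(2·2+1) = 45
Δ: 0! 2! 2! / 5! → 1/30
sum: t=0:+1/1 = 1/1
3j²(1 1 2; 0 0 0) = Δ·Π!·Σ² = 2/15  (sign +1)
sum: t=0:+1/4 = 1/4
3j²(1 1 2; -1 1 0) = Δ·Π!·Σ² = 1/30  (sign +1)
combine: 4πI² = 45·2/15·1/30 = 1/5
take √, sign +1: I = 0.12615663
No selection rule forces the value: the integral is nonzero (none).

0.126157 (none)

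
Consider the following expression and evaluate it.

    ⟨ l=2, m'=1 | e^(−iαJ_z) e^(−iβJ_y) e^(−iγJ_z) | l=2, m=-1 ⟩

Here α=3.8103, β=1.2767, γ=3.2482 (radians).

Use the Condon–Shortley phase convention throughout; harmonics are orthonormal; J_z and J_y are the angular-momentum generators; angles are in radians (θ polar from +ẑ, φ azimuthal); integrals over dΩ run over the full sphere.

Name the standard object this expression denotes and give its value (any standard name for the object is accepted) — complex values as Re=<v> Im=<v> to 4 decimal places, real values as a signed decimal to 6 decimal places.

This is a Wigner D-matrix element — the rotation-matrix element ⟨l m'| R(α,β,γ) |l m⟩ in the angular-momentum basis.
First d^2_{1,-1}(β=1.2767), then the phase factors e^{-i(1)α} and e^{-i(-1)γ}:
With c≡cos(β/2)=0.803080 and s≡sin(β/2)=0.595871, N=[6·1·1·6]^{1/2}=6.000000
k: max(0,(-1)−(1))=0 … min(2+(-1),2−(1))=1
  k=0: (−1)^2·6.0000/(2)·0.8031^2·0.5959^2 = +0.686979
  k=1: (−1)^3·6.0000/(6)·0.8031^0·0.5959^4 = -0.126069
d^2_{1,-1}(1.2767) = +0.686979 -0.126069 = +0.560910
Phases: e^{-i·(1)·3.8103}=-0.784624+0.619972i, e^{-i·(-1)·3.2482}=-0.994323-0.106406i ⇒ D=+0.474607-0.298945i

Wigner D-matrix element, Re=0.4746 Im=-0.2989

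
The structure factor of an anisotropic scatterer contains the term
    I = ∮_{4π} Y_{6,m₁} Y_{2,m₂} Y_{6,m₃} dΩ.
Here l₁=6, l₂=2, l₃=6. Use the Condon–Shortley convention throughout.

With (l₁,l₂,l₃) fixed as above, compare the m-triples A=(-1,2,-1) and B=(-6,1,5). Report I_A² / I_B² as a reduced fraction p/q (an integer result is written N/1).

147/121

Shared (l₁,l₂,l₃)=(6,2,6): N and (l;000)² cancel in I_A²/I_B².
A: Δ = 2!·10!·2!/15! = 1/90090; Racah Σ t=2..2: t=2:+1/57600 = 1/57600; ⇒ 3j(6 2 6; -1 2 -1)² = 21/715, sgn -1
B: Δ = 2!·10!·2!/15! = 1/90090; Racah Σ t=2..2: t=2:+1/7257600 = 1/7257600; ⇒ 3j(6 2 6; -6 1 5)² = 11/455, sgn -1
I_A²/I_B² = (21/715)/(11/455) = 147/121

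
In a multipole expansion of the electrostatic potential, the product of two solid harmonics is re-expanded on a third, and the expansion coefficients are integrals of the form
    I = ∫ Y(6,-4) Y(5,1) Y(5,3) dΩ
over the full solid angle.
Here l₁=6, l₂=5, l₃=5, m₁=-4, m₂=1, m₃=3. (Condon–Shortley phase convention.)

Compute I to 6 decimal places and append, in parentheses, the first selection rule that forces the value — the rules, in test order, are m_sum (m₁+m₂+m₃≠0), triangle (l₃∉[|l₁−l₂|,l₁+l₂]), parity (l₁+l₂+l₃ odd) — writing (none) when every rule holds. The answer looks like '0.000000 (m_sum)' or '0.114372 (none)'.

-0.069086 (none)

Checks pass: Σm=0; 16 even; l₃=5∈[1,11].
(2·6+1)(2·5+1)(2·5+1) = 1573
Δ: 6! 6! 4! / 17! → 1/28588560
sum: t=1:−1/345600 t=2:+1/13824 t=3:−1/5184 t=4:+1/13824 t=5:−1/345600 = -7/129600
3j²(6 5 5; 0 0 0) = Δ·Π!·Σ² = 80/7293  (sign +1)
sum: t=4:+1/138240 t=5:−1/86400 t=6:+1/829440 = -13/4147200
3j²(6 5 5; -4 1 3) = Δ·Π!·Σ² = 13/3740  (sign -1)
combine: 4πI² = 1573·80/7293·13/3740 = 52/867
take √, sign -1: I = -0.06908555
No selection rule forces the value: the integral is nonzero (none).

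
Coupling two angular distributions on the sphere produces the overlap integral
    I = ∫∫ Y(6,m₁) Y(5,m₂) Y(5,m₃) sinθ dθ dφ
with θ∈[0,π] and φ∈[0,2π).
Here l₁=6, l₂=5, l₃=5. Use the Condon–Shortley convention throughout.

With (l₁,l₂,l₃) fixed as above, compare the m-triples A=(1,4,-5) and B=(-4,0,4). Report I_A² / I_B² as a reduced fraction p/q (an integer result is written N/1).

21/16

Shared (l₁,l₂,l₃)=(6,5,5): N and (l;000)² cancel in I_A²/I_B².
A: Δ = 6!·6!·4!/17! = 1/28588560; Racah Σ t=5..5: t=5:−1/2073600 = -1/2073600; ⇒ 3j(6 5 5; 1 4 -5)² = 63/9724, sgn -1
B: Δ = 6!·6!·4!/17! = 1/28588560; Racah Σ t=4..5: t=4:+1/207360 t=5:−1/345600 = 1/518400; ⇒ 3j(6 5 5; -4 0 4)² = 12/2431, sgn -1
I_A²/I_B² = (63/9724)/(12/2431) = 21/16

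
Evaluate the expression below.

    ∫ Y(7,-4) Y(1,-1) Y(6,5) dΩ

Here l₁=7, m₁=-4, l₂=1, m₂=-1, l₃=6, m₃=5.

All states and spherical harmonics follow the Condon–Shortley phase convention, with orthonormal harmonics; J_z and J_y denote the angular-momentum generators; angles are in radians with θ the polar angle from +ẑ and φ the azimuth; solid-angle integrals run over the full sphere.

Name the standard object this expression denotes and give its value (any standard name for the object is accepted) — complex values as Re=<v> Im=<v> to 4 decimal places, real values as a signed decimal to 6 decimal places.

This is a Gaunt coefficient — the integral of a triple product of spherical harmonics over the sphere.
Checks pass: Σm=0; 14 even; l₃=6∈[6,8].
(2·7+1)(2·1+1)(2·6+1) = 585
Δ: 2! 12! 0! / 15! → 1/1365
sum: t=1:−1/518400 = -1/518400
3j²(7 1 6; 0 0 0) = Δ·Π!·Σ² = 7/195  (sign -1)
sum: t=0:+1/79833600 = 1/79833600
3j²(7 1 6; -4 -1 5) = Δ·Π!·Σ² = 1/455  (sign -1)
combine: 4πI² = 585·7/195·1/455 = 3/65
take √, sign +1: I = 0.06060368

Gaunt coefficient, +0.060604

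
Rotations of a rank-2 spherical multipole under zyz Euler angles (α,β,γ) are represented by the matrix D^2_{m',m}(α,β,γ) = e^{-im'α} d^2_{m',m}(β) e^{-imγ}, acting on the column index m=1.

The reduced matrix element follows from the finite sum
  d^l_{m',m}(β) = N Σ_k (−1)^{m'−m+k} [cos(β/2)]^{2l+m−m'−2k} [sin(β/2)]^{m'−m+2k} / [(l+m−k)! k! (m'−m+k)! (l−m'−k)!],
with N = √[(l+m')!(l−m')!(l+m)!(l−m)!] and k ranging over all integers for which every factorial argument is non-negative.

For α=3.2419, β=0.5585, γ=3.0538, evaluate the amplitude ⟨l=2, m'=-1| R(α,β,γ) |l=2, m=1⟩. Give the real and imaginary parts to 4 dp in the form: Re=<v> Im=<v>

D^2_{-1,1}(3.2419,0.5585,3.0538) = e^{-i·-1·3.2419}·d^2_{-1,1}(0.5585)·e^{-i·1·3.0538}. Compute d first:
With c≡cos(β/2)=0.961262 and s≡sin(β/2)=0.275635, N=[1·6·6·1]^{1/2}=6.000000
k: max(0,(1)−(-1))=2 … min(2+(1),2−(-1))=3
  k=2: (−1)^0·6.0000/(2)·0.9613^2·0.2756^2 = +0.210607
  k=3: (−1)^1·6.0000/(6)·0.9613^0·0.2756^4 = -0.005772
d^2_{-1,1}(0.5585) = +0.210607 -0.005772 = +0.204835
Phases: e^{-i·(-1)·3.2419}=-0.994973-0.100139i, e^{-i·(1)·3.0538}=-0.996149-0.087680i ⇒ D=+0.201222+0.038303i

Re=0.2012 Im=0.0383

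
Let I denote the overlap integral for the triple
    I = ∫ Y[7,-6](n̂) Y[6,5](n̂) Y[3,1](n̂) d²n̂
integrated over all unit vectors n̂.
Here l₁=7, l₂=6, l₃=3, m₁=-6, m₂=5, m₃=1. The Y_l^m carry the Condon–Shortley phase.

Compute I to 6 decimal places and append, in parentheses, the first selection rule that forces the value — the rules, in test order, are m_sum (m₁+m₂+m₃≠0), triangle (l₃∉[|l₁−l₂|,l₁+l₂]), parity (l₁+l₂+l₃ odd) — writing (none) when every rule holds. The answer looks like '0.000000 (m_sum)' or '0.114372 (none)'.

m-sum 0 ✓  L=16 even ✓  1≤3≤13 ✓
Π(2lᵢ+1) = 15×13×7 = 1365
triangle coeff Δ(7,6,3) = 1/2042040
Σ_t [4,6]: t=4:+1/207360 t=5:−1/57600 t=6:+1/207360 = -1/129600
(3j)²=168/12155 [(7 6 3; 0 0 0)], sign=+1
Σ_t [9,10]: t=9:−1/17418240 t=10:+1/21772800 = -1/87091200
(3j)²=11/14280 [(7 6 3; -6 5 1)], sign=-1
⇒ 4πI² = 21/1445
I = (-1)√(21/1445/(4π)) = -0.03400719
No selection rule forces the value: the integral is nonzero (none).

-0.034007 (none)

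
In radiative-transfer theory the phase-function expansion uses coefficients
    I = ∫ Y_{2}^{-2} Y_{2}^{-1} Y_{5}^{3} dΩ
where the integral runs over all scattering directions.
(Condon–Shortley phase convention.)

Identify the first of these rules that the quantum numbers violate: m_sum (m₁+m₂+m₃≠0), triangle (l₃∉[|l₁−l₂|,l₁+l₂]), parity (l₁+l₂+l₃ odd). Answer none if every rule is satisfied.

triangle

Σmᵢ = 0  ✓
l₃∈[|l₁−l₂|,l₁+l₂]=[0,4] required, l₃=5 fails  ✗
Σlᵢ = 9 ⇒ odd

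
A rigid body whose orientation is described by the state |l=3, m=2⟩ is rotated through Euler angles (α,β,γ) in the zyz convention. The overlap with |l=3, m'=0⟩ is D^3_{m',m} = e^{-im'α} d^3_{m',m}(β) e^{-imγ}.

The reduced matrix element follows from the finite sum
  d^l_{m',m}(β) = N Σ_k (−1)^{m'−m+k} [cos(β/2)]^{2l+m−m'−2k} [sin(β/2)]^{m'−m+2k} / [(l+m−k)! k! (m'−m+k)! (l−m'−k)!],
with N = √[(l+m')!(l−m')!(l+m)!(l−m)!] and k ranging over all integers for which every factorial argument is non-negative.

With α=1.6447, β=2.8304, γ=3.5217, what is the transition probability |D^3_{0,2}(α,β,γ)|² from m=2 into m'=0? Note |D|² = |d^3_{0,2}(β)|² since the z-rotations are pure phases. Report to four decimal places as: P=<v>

P=0.0149

First d^3_{0,2}(β=2.8304), then the phase factors e^{-i(0)α} and e^{-i(2)γ}:
With c≡cos(β/2)=0.154969 and s≡sin(β/2)=0.987919, N=[6·6·120·1]^{1/2}=65.726707
k∈{2,3} keeps every argument non-negative
  k=2: (−1)^0·65.7267/(12)·0.1550^4·0.9879^2 = +0.003083
  k=3: (−1)^1·65.7267/(12)·0.1550^2·0.9879^4 = -0.125296
d^3_{0,2}(2.8304) = +0.003083 -0.125296 = -0.122213
|D^3_{0,2}|² = |d^3_{0,2}(β)|² = (-0.122213)² = 0.014936 (the z-rotation phases have unit modulus)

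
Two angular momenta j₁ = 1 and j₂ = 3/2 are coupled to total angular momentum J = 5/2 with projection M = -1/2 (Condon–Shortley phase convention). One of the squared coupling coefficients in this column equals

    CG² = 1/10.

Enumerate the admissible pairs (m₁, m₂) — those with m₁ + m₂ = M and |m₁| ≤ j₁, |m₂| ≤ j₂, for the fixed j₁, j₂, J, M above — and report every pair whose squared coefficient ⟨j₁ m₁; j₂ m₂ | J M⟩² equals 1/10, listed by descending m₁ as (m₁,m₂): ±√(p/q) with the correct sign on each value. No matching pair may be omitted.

Admissible pairs with m₁+m₂ = M = -1/2: (-1,1/2), (0,-1/2), (1,-3/2)
  (m₁,m₂)=(1,-3/2): CG² = 1/10, CG = +√(1/10)   ← matches the target
  (m₁,m₂)=(0,-1/2): CG² = 3/5, CG = +√(3/5)
  (m₁,m₂)=(-1,1/2): CG² = 3/10, CG = +√(3/10)
Pairs with CG² = 1/10: (1,-3/2): +√(1/10)

(1,-3/2): +√(1/10)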